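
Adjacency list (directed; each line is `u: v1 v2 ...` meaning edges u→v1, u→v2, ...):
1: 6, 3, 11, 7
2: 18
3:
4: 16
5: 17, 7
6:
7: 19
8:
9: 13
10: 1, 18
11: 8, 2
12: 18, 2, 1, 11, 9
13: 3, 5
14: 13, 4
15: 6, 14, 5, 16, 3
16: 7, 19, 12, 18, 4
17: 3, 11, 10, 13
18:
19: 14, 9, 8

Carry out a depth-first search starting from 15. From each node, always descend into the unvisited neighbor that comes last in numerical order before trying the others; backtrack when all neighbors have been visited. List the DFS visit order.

15, 16, 19, 14, 13, 5, 17, 11, 8, 2, 18, 10, 1, 7, 6, 3, 4, 9, 12

Visit 15
15 → 16
16 → 19
19 → 14
14 → 13
13 → 5
5 → 17
17 → 11
11 → 8
11 → 2
2 → 18
17 → 10
10 → 1
1 → 7
1 → 6
1 → 3
14 → 4
19 → 9
16 → 12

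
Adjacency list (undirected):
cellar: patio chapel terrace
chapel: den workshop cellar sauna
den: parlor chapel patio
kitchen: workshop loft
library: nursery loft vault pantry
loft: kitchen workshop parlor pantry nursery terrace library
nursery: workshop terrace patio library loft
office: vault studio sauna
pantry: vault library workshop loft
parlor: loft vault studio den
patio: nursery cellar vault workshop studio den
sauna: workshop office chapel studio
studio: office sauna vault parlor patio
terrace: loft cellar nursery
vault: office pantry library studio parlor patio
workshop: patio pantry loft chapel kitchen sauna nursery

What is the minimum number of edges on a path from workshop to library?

2

Level 0: workshop
Level 1: chapel, kitchen, loft, nursery, pantry, patio, sauna
Level 2: cellar, den, library, office, parlor, studio, terrace, vault
library first appears at level 2.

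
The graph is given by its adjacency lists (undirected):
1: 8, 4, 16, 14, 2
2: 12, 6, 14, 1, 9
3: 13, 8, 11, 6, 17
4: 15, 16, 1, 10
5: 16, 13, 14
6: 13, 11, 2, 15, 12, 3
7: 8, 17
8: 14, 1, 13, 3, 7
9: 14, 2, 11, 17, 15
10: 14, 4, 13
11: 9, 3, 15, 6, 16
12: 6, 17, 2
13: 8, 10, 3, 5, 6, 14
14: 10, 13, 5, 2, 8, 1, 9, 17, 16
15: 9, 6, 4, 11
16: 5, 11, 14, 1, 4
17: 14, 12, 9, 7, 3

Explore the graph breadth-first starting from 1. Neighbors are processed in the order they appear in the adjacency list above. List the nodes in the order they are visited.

Visit 1; enqueue 8, 4, 16, 14, 2 → queue [8, 4, 16, 14, 2]
Visit 8; enqueue 13, 3, 7 → queue [4, 16, 14, 2, 13, 3, 7]
Visit 4; enqueue 15, 10 → queue [16, 14, 2, 13, 3, 7, 15, 10]
Visit 16; enqueue 5, 11 → queue [14, 2, 13, 3, 7, 15, 10, 5, 11]
Visit 14; enqueue 9, 17 → queue [2, 13, 3, 7, 15, 10, 5, 11, 9, 17]
Visit 2; enqueue 12, 6 → queue [13, 3, 7, 15, 10, 5, 11, 9, 17, 12, 6]
Visit 13 → queue [3, 7, 15, 10, 5, 11, 9, 17, 12, 6]
Visit 3 → queue [7, 15, 10, 5, 11, 9, 17, 12, 6]
Visit 7 → queue [15, 10, 5, 11, 9, 17, 12, 6]
Visit 15 → queue [10, 5, 11, 9, 17, 12, 6]
Visit 10 → queue [5, 11, 9, 17, 12, 6]
Visit 5 → queue [11, 9, 17, 12, 6]
Visit 11 → queue [9, 17, 12, 6]
Visit 9 → queue [17, 12, 6]
Visit 17 → queue [12, 6]
Visit 12 → queue [6]
Visit 6 → queue []

1, 8, 4, 16, 14, 2, 13, 3, 7, 15, 10, 5, 11, 9, 17, 12, 6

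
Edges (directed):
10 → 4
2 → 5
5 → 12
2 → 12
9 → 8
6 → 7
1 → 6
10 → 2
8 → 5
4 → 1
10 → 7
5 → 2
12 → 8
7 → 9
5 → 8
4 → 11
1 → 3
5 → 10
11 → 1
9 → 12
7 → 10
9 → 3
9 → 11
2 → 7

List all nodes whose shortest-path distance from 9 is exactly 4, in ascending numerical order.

4, 7

Level 0: 9
Level 1: 3, 8, 11, 12
Level 2: 1, 5
Level 3: 2, 6, 10
Level 4: 4, 7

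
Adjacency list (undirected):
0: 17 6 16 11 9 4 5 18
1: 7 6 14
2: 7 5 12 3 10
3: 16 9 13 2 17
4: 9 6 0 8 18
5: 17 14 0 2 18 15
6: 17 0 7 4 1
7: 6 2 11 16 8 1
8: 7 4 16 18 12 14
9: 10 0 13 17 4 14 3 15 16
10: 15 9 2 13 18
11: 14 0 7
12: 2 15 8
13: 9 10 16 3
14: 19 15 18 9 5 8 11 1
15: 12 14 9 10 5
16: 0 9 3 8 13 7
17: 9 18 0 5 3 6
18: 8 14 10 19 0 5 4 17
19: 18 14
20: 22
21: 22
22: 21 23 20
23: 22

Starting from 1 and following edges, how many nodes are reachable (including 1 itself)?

BFS from 1 visits: 1, 7, 6, 14, 2, 11, 16, 8, 17, 0, 4, 19, 15, 18, 9, 5, 12, 3, 10, 13
Reachable nodes: 20 of 24 total.

20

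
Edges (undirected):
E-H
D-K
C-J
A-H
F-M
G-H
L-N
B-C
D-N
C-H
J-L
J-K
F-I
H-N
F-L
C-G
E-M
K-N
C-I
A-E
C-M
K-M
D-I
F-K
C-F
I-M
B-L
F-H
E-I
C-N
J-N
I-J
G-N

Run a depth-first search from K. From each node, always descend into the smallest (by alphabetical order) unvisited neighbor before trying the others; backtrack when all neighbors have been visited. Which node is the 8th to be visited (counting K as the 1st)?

H

Visit K
K → D
D → I
I → C
C → B
B → L
L → F
F → H
H → A
A → E
E → M
H → G
G → N
N → J

Visit order: K, D, I, C, B, L, F, H, A, E, M, G, N, J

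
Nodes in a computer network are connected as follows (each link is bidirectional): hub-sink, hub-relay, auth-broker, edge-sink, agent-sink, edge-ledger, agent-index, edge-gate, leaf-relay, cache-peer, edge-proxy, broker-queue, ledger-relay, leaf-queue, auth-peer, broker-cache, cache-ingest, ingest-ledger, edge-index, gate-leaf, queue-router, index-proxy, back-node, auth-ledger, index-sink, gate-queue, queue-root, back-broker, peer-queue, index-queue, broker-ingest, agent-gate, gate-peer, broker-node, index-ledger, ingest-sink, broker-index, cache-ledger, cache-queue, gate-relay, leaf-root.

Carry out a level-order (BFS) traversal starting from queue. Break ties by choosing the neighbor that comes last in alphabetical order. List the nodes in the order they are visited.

queue, router, root, peer, leaf, index, gate, cache, broker, auth, relay, sink, proxy, ledger, edge, agent, ingest, node, back, hub

Visit queue; enqueue router, root, peer, leaf, index, gate, cache, broker → queue [router, root, peer, leaf, index, gate, cache, broker]
Visit router → queue [root, peer, leaf, index, gate, cache, broker]
Visit root → queue [peer, leaf, index, gate, cache, broker]
Visit peer; enqueue auth → queue [leaf, index, gate, cache, broker, auth]
Visit leaf; enqueue relay → queue [index, gate, cache, broker, auth, relay]
Visit index; enqueue sink, proxy, ledger, edge, agent → queue [gate, cache, broker, auth, relay, sink, proxy, ledger, edge, agent]
Visit gate → queue [cache, broker, auth, relay, sink, proxy, ledger, edge, agent]
Visit cache; enqueue ingest → queue [broker, auth, relay, sink, proxy, ledger, edge, agent, ingest]
Visit broker; enqueue node, back → queue [auth, relay, sink, proxy, ledger, edge, agent, ingest, node, back]
Visit auth → queue [relay, sink, proxy, ledger, edge, agent, ingest, node, back]
Visit relay; enqueue hub → queue [sink, proxy, ledger, edge, agent, ingest, node, back, hub]
Visit sink → queue [proxy, ledger, edge, agent, ingest, node, back, hub]
Visit proxy → queue [ledger, edge, agent, ingest, node, back, hub]
Visit ledger → queue [edge, agent, ingest, node, back, hub]
Visit edge → queue [agent, ingest, node, back, hub]
Visit agent → queue [ingest, node, back, hub]
Visit ingest → queue [node, back, hub]
Visit node → queue [back, hub]
Visit back → queue [hub]
Visit hub → queue []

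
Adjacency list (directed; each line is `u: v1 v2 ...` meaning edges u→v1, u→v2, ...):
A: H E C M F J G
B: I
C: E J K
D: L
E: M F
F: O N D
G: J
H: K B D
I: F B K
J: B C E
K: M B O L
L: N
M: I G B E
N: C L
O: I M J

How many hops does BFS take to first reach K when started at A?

2

Level 0: A
Level 1: C, E, F, G, H, J, M
Level 2: B, D, I, K, N, O
Level 3: L
K first appears at level 2.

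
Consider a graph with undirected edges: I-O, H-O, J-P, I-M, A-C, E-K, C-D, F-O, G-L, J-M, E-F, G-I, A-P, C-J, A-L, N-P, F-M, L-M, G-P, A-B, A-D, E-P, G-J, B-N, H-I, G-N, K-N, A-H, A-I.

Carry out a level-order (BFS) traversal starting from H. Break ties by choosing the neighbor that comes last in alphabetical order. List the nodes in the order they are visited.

H → O → I → A → F → M → G → P → L → D → C → B → E → J → N → K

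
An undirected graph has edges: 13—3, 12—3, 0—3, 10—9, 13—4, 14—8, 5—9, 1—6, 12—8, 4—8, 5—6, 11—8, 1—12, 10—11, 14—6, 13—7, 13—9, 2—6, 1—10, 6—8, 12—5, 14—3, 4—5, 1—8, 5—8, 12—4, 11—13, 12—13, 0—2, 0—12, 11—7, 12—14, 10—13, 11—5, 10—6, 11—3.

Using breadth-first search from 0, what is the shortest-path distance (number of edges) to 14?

Level 0: 0
Level 1: 2, 3, 12
Level 2: 1, 4, 5, 6, 8, 11, 13, 14
Level 3: 7, 9, 10
14 first appears at level 2.

2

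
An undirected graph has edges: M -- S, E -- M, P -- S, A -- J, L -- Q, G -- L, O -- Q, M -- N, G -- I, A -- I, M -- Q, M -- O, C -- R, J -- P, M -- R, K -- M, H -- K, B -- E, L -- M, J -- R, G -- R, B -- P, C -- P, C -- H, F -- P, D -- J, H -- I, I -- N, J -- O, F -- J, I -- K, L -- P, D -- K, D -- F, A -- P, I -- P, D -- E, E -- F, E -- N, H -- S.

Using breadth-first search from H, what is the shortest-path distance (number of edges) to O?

3

Level 0: H
Level 1: C, I, K, S
Level 2: A, D, G, M, N, P, R
Level 3: B, E, F, J, L, O, Q
O first appears at level 3.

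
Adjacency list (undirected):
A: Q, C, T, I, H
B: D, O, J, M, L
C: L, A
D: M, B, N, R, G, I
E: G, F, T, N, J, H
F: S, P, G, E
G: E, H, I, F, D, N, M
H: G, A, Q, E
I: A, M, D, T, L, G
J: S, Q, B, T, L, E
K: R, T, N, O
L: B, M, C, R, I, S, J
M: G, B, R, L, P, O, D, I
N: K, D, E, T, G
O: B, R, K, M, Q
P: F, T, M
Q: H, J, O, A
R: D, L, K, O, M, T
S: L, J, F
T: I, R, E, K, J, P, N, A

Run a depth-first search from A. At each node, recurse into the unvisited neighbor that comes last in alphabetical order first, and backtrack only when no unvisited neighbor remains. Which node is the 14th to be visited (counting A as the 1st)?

K

Visit A
A → T
T → R
R → O
O → Q
Q → J
J → S
S → L
L → M
M → P
P → F
F → G
G → N
N → K
N → E
E → H
N → D
D → I
D → B
L → C

Visit order: A, T, R, O, Q, J, S, L, M, P, F, G, N, K, E, H, D, I, B, C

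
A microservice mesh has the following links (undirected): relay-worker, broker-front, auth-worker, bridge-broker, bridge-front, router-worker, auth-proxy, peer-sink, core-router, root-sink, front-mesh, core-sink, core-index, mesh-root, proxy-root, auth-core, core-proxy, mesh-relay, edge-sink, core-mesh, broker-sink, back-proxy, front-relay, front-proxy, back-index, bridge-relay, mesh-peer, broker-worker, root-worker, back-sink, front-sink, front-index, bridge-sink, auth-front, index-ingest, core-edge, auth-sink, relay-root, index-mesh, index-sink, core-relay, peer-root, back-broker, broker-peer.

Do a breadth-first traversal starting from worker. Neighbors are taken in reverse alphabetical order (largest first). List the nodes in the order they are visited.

worker router root relay broker auth core sink proxy peer mesh front bridge back index edge ingest

Visit worker; enqueue router, root, relay, broker, auth → queue [router, root, relay, broker, auth]
Visit router; enqueue core → queue [root, relay, broker, auth, core]
Visit root; enqueue sink, proxy, peer, mesh → queue [relay, broker, auth, core, sink, proxy, peer, mesh]
Visit relay; enqueue front, bridge → queue [broker, auth, core, sink, proxy, peer, mesh, front, bridge]
Visit broker; enqueue back → queue [auth, core, sink, proxy, peer, mesh, front, bridge, back]
Visit auth → queue [core, sink, proxy, peer, mesh, front, bridge, back]
Visit core; enqueue index, edge → queue [sink, proxy, peer, mesh, front, bridge, back, index, edge]
Visit sink → queue [proxy, peer, mesh, front, bridge, back, index, edge]
Visit proxy → queue [peer, mesh, front, bridge, back, index, edge]
Visit peer → queue [mesh, front, bridge, back, index, edge]
Visit mesh → queue [front, bridge, back, index, edge]
Visit front → queue [bridge, back, index, edge]
Visit bridge → queue [back, index, edge]
Visit back → queue [index, edge]
Visit index; enqueue ingest → queue [edge, ingest]
Visit edge → queue [ingest]
Visit ingest → queue []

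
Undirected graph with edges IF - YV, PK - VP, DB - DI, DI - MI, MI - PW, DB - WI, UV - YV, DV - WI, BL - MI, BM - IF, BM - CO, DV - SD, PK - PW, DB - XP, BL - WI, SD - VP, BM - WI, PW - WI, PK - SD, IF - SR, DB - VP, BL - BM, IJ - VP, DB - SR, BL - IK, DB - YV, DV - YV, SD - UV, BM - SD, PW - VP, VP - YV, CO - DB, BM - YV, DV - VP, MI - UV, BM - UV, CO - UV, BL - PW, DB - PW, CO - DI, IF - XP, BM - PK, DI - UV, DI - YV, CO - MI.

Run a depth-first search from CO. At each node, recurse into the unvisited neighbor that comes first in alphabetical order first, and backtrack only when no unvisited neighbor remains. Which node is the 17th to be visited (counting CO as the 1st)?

XP

Visit CO
CO → BM
BM → BL
BL → IK
BL → MI
MI → DI
DI → DB
DB → PW
PW → PK
PK → SD
SD → DV
DV → VP
VP → IJ
VP → YV
YV → IF
IF → SR
IF → XP
YV → UV
DV → WI

Visit order: CO, BM, BL, IK, MI, DI, DB, PW, PK, SD, DV, VP, IJ, YV, IF, SR, XP, UV, WI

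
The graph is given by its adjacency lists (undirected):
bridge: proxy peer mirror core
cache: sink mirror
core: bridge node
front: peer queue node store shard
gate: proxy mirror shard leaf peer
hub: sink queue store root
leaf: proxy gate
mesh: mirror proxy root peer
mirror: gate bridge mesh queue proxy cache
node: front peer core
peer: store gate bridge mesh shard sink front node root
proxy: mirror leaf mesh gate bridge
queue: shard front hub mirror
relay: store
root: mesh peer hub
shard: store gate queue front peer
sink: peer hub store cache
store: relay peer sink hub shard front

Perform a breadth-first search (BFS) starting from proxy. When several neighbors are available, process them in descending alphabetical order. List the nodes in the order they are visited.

proxy → mirror → mesh → leaf → gate → bridge → queue → cache → root → peer → shard → core → hub → front → sink → store → node → relay

Visit proxy; enqueue mirror, mesh, leaf, gate, bridge → queue [mirror, mesh, leaf, gate, bridge]
Visit mirror; enqueue queue, cache → queue [mesh, leaf, gate, bridge, queue, cache]
Visit mesh; enqueue root, peer → queue [leaf, gate, bridge, queue, cache, root, peer]
Visit leaf → queue [gate, bridge, queue, cache, root, peer]
Visit gate; enqueue shard → queue [bridge, queue, cache, root, peer, shard]
Visit bridge; enqueue core → queue [queue, cache, root, peer, shard, core]
Visit queue; enqueue hub, front → queue [cache, root, peer, shard, core, hub, front]
Visit cache; enqueue sink → queue [root, peer, shard, core, hub, front, sink]
Visit root → queue [peer, shard, core, hub, front, sink]
Visit peer; enqueue store, node → queue [shard, core, hub, front, sink, store, node]
Visit shard → queue [core, hub, front, sink, store, node]
Visit core → queue [hub, front, sink, store, node]
Visit hub → queue [front, sink, store, node]
Visit front → queue [sink, store, node]
Visit sink → queue [store, node]
Visit store; enqueue relay → queue [node, relay]
Visit node → queue [relay]
Visit relay → queue []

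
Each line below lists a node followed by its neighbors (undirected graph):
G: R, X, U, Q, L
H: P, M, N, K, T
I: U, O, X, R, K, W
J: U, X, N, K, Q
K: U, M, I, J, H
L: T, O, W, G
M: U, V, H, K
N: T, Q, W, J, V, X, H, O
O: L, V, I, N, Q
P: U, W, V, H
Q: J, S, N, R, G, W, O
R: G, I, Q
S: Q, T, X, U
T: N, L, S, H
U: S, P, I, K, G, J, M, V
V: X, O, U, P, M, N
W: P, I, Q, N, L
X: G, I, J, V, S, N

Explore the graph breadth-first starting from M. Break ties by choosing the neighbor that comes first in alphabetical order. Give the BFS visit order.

M → H → K → U → V → N → P → T → I → J → G → S → O → X → Q → W → L → R

Visit M; enqueue H, K, U, V → queue [H, K, U, V]
Visit H; enqueue N, P, T → queue [K, U, V, N, P, T]
Visit K; enqueue I, J → queue [U, V, N, P, T, I, J]
Visit U; enqueue G, S → queue [V, N, P, T, I, J, G, S]
Visit V; enqueue O, X → queue [N, P, T, I, J, G, S, O, X]
Visit N; enqueue Q, W → queue [P, T, I, J, G, S, O, X, Q, W]
Visit P → queue [T, I, J, G, S, O, X, Q, W]
Visit T; enqueue L → queue [I, J, G, S, O, X, Q, W, L]
Visit I; enqueue R → queue [J, G, S, O, X, Q, W, L, R]
Visit J → queue [G, S, O, X, Q, W, L, R]
Visit G → queue [S, O, X, Q, W, L, R]
Visit S → queue [O, X, Q, W, L, R]
Visit O → queue [X, Q, W, L, R]
Visit X → queue [Q, W, L, R]
Visit Q → queue [W, L, R]
Visit W → queue [L, R]
Visit L → queue [R]
Visit R → queue []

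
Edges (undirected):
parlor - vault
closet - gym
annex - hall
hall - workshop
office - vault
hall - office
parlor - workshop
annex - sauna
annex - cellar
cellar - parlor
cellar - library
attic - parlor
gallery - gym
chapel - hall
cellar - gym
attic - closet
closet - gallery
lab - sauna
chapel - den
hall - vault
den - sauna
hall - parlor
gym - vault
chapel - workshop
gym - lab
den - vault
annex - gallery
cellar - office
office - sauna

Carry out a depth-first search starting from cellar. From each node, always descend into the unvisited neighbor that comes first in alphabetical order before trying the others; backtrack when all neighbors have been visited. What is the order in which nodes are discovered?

cellar → annex → gallery → closet → attic → parlor → hall → chapel → den → sauna → lab → gym → vault → office → workshop → library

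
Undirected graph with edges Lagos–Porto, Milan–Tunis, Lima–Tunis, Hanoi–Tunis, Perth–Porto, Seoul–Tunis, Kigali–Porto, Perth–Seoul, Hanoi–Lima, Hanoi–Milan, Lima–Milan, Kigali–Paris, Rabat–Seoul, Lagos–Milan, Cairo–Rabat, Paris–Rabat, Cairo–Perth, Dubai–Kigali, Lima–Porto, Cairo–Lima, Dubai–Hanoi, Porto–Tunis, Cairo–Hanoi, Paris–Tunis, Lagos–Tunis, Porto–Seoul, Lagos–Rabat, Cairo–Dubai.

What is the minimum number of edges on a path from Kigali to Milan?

3

Level 0: Kigali
Level 1: Dubai, Paris, Porto
Level 2: Cairo, Hanoi, Lagos, Lima, Perth, Rabat, Seoul, Tunis
Level 3: Milan
Milan first appears at level 3.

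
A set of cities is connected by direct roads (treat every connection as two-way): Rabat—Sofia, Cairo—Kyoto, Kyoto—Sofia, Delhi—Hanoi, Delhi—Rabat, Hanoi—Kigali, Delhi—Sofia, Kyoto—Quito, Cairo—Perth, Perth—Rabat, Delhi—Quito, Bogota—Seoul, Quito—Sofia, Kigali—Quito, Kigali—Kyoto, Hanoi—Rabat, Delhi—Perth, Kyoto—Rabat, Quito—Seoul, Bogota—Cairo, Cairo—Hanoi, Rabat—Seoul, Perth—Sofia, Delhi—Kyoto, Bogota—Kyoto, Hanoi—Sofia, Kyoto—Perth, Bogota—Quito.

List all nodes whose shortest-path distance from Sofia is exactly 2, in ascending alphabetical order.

Level 0: Sofia
Level 1: Delhi, Hanoi, Kyoto, Perth, Quito, Rabat
Level 2: Bogota, Cairo, Kigali, Seoul

Bogota, Cairo, Kigali, Seoul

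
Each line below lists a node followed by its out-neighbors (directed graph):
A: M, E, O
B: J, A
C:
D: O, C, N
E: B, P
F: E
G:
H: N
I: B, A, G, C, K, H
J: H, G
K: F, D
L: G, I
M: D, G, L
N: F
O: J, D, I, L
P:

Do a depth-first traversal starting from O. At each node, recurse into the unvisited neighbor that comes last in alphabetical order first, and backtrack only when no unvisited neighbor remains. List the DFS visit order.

Visit O
O → L
L → I
I → K
K → F
F → E
E → P
E → B
B → J
J → H
H → N
J → G
B → A
A → M
M → D
D → C

O → L → I → K → F → E → P → B → J → H → N → G → A → M → D → C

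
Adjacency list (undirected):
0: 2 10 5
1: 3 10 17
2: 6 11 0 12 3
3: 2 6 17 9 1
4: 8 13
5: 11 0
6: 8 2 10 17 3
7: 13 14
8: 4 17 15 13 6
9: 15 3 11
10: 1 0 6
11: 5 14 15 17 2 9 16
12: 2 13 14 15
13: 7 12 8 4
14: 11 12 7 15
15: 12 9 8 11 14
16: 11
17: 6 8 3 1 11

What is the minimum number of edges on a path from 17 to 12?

Level 0: 17
Level 1: 1, 3, 6, 8, 11
Level 2: 2, 4, 5, 9, 10, 13, 14, 15, 16
Level 3: 0, 7, 12
12 first appears at level 3.

3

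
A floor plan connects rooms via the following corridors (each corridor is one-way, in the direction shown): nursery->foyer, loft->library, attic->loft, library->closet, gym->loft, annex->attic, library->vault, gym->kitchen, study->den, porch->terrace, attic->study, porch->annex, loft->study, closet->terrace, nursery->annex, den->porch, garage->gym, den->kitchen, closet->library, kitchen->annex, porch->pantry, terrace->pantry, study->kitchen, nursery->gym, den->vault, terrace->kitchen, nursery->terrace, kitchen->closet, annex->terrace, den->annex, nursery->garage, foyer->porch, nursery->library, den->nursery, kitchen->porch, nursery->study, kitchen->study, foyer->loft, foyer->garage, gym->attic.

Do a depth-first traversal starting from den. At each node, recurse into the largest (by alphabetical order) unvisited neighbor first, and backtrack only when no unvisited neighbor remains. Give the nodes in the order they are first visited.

den, vault, porch, terrace, pantry, kitchen, study, closet, library, annex, attic, loft, nursery, gym, garage, foyer

Visit den
den → vault
den → porch
porch → terrace
terrace → pantry
terrace → kitchen
kitchen → study
kitchen → closet
closet → library
kitchen → annex
annex → attic
attic → loft
den → nursery
nursery → gym
nursery → garage
nursery → foyer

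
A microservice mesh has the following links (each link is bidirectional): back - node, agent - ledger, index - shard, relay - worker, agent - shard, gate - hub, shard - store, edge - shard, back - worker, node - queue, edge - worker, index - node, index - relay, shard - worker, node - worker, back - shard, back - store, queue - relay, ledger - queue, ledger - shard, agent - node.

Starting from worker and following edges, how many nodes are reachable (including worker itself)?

11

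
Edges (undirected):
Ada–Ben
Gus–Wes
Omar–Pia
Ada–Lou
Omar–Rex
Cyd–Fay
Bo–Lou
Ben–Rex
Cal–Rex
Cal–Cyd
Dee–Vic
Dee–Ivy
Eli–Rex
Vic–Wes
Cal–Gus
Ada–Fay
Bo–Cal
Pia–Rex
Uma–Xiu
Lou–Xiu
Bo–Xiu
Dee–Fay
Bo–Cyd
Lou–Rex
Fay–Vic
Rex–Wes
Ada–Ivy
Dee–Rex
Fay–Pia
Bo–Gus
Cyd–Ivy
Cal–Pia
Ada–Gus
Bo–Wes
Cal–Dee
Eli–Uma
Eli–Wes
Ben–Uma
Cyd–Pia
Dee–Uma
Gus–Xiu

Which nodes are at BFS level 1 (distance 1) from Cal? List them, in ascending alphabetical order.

Level 0: Cal
Level 1: Bo, Cyd, Dee, Gus, Pia, Rex
Level 2: Ada, Ben, Eli, Fay, Ivy, Lou, Omar, Uma, Vic, Wes, Xiu

Bo, Cyd, Dee, Gus, Pia, Rex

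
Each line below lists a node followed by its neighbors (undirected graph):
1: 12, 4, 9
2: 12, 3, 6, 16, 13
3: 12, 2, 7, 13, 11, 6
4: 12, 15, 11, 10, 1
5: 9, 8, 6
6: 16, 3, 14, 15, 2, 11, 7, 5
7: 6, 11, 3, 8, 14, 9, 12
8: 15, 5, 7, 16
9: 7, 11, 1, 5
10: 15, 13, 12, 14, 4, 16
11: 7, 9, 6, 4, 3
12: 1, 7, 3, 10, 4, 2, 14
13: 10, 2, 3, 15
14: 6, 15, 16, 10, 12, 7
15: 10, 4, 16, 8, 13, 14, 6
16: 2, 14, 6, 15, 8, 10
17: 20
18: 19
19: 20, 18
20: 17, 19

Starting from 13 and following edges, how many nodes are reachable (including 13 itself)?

BFS from 13 visits: 13, 15, 10, 3, 2, 16, 14, 8, 6, 4, 12, 11, 7, 5, 1, 9
Reachable nodes: 16 of 20 total.

16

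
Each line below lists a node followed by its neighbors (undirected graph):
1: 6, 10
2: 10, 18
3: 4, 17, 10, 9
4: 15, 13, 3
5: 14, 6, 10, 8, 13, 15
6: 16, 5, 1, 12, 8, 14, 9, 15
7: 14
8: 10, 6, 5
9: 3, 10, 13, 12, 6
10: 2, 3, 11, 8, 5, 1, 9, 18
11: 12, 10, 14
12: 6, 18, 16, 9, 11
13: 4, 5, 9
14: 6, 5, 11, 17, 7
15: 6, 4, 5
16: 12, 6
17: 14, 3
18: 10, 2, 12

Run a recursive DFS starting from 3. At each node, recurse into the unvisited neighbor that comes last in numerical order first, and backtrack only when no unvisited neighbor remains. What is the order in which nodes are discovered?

Visit 3
3 → 17
17 → 14
14 → 11
11 → 12
12 → 18
18 → 10
10 → 9
9 → 13
13 → 5
5 → 15
15 → 6
6 → 16
6 → 8
6 → 1
15 → 4
10 → 2
14 → 7

3 -> 17 -> 14 -> 11 -> 12 -> 18 -> 10 -> 9 -> 13 -> 5 -> 15 -> 6 -> 16 -> 8 -> 1 -> 4 -> 2 -> 7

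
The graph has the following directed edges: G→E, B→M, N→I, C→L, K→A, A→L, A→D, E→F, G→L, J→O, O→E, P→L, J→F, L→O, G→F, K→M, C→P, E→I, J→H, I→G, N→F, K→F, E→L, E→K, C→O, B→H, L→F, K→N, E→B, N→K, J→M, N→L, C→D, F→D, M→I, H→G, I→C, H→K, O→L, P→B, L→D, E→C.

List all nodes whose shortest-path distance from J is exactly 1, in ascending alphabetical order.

Level 0: J
Level 1: F, H, M, O
Level 2: D, E, G, I, K, L
Level 3: A, B, C, N
Level 4: P

F, H, M, O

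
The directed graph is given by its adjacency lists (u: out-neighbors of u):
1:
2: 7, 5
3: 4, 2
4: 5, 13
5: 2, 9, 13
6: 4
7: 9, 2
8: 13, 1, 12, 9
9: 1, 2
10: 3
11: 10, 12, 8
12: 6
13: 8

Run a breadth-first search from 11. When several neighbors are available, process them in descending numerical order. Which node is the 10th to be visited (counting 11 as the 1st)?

Visit 11; enqueue 12, 10, 8 → queue [12, 10, 8]
Visit 12; enqueue 6 → queue [10, 8, 6]
Visit 10; enqueue 3 → queue [8, 6, 3]
Visit 8; enqueue 13, 9, 1 → queue [6, 3, 13, 9, 1]
Visit 6; enqueue 4 → queue [3, 13, 9, 1, 4]
Visit 3; enqueue 2 → queue [13, 9, 1, 4, 2]
Visit 13 → queue [9, 1, 4, 2]
Visit 9 → queue [1, 4, 2]
Visit 1 → queue [4, 2]
Visit 4; enqueue 5 → queue [2, 5]
Visit 2; enqueue 7 → queue [5, 7]
Visit 5 → queue [7]
Visit 7 → queue []

Visit order: 11, 12, 10, 8, 6, 3, 13, 9, 1, 4, 2, 5, 7

4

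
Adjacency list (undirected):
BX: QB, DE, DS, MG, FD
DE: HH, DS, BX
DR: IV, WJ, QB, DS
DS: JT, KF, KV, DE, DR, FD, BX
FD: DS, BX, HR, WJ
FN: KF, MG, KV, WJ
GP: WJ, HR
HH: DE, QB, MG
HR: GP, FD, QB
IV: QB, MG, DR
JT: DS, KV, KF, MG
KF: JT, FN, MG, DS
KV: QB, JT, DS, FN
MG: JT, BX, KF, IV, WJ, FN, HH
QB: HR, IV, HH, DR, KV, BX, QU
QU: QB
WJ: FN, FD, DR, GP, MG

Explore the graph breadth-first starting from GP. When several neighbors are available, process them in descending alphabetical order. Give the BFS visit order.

GP → WJ → HR → MG → FN → FD → DR → QB → KF → JT → IV → HH → BX → KV → DS → QU → DE

Visit GP; enqueue WJ, HR → queue [WJ, HR]
Visit WJ; enqueue MG, FN, FD, DR → queue [HR, MG, FN, FD, DR]
Visit HR; enqueue QB → queue [MG, FN, FD, DR, QB]
Visit MG; enqueue KF, JT, IV, HH, BX → queue [FN, FD, DR, QB, KF, JT, IV, HH, BX]
Visit FN; enqueue KV → queue [FD, DR, QB, KF, JT, IV, HH, BX, KV]
Visit FD; enqueue DS → queue [DR, QB, KF, JT, IV, HH, BX, KV, DS]
Visit DR → queue [QB, KF, JT, IV, HH, BX, KV, DS]
Visit QB; enqueue QU → queue [KF, JT, IV, HH, BX, KV, DS, QU]
Visit KF → queue [JT, IV, HH, BX, KV, DS, QU]
Visit JT → queue [IV, HH, BX, KV, DS, QU]
Visit IV → queue [HH, BX, KV, DS, QU]
Visit HH; enqueue DE → queue [BX, KV, DS, QU, DE]
Visit BX → queue [KV, DS, QU, DE]
Visit KV → queue [DS, QU, DE]
Visit DS → queue [QU, DE]
Visit QU → queue [DE]
Visit DE → queue []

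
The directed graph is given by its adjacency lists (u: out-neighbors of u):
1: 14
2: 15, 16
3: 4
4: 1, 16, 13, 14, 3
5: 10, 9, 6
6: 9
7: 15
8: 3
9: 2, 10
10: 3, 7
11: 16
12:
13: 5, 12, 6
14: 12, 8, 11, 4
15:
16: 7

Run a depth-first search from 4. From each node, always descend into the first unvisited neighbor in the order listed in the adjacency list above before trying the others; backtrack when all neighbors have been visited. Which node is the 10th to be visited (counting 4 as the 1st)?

15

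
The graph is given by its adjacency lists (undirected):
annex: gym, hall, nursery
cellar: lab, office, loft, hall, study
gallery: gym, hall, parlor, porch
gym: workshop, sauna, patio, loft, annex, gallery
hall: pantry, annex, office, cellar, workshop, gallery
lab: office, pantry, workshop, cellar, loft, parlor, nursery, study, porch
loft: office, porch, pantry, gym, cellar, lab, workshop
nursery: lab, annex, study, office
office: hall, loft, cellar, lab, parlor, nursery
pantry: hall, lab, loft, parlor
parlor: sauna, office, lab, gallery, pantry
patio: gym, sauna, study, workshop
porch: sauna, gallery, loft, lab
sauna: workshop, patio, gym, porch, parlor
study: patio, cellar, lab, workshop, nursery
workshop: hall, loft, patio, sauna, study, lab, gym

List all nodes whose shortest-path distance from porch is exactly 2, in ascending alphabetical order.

cellar, gym, hall, nursery, office, pantry, parlor, patio, study, workshop

Level 0: porch
Level 1: gallery, lab, loft, sauna
Level 2: cellar, gym, hall, nursery, office, pantry, parlor, patio, study, workshop
Level 3: annex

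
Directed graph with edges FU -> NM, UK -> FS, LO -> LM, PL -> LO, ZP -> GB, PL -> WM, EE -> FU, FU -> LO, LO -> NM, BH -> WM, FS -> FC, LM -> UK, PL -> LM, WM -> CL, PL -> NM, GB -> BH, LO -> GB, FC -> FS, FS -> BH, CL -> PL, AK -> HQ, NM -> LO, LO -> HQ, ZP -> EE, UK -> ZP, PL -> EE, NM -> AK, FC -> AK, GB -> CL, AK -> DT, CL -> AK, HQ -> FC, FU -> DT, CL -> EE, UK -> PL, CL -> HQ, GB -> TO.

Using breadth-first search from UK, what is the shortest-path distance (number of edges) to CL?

Level 0: UK
Level 1: FS, PL, ZP
Level 2: BH, EE, FC, GB, LM, LO, NM, WM
Level 3: AK, CL, FU, HQ, TO
Level 4: DT
CL first appears at level 3.

3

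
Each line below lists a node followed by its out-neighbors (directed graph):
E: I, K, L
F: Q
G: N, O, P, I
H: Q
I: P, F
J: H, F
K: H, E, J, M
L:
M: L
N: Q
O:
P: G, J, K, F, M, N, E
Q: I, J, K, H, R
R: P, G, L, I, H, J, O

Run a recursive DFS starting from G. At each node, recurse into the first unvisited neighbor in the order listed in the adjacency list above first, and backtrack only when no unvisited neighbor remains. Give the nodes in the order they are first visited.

Visit G
G → N
N → Q
Q → I
I → P
P → J
J → H
J → F
P → K
K → E
E → L
K → M
Q → R
R → O

G, N, Q, I, P, J, H, F, K, E, L, M, R, O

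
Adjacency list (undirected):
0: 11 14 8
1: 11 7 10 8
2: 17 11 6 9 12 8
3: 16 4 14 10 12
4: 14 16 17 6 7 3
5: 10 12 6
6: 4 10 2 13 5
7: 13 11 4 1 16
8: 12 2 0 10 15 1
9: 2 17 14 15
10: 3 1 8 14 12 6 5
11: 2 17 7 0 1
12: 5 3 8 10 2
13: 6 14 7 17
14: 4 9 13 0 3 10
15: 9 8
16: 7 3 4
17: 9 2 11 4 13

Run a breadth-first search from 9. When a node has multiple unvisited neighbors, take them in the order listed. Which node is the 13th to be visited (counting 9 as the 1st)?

Visit 9; enqueue 2, 17, 14, 15 → queue [2, 17, 14, 15]
Visit 2; enqueue 11, 6, 12, 8 → queue [17, 14, 15, 11, 6, 12, 8]
Visit 17; enqueue 4, 13 → queue [14, 15, 11, 6, 12, 8, 4, 13]
Visit 14; enqueue 0, 3, 10 → queue [15, 11, 6, 12, 8, 4, 13, 0, 3, 10]
Visit 15 → queue [11, 6, 12, 8, 4, 13, 0, 3, 10]
Visit 11; enqueue 7, 1 → queue [6, 12, 8, 4, 13, 0, 3, 10, 7, 1]
Visit 6; enqueue 5 → queue [12, 8, 4, 13, 0, 3, 10, 7, 1, 5]
Visit 12 → queue [8, 4, 13, 0, 3, 10, 7, 1, 5]
Visit 8 → queue [4, 13, 0, 3, 10, 7, 1, 5]
Visit 4; enqueue 16 → queue [13, 0, 3, 10, 7, 1, 5, 16]
Visit 13 → queue [0, 3, 10, 7, 1, 5, 16]
Visit 0 → queue [3, 10, 7, 1, 5, 16]
Visit 3 → queue [10, 7, 1, 5, 16]
Visit 10 → queue [7, 1, 5, 16]
Visit 7 → queue [1, 5, 16]
Visit 1 → queue [5, 16]
Visit 5 → queue [16]
Visit 16 → queue []

Visit order: 9, 2, 17, 14, 15, 11, 6, 12, 8, 4, 13, 0, 3, 10, 7, 1, 5, 16

3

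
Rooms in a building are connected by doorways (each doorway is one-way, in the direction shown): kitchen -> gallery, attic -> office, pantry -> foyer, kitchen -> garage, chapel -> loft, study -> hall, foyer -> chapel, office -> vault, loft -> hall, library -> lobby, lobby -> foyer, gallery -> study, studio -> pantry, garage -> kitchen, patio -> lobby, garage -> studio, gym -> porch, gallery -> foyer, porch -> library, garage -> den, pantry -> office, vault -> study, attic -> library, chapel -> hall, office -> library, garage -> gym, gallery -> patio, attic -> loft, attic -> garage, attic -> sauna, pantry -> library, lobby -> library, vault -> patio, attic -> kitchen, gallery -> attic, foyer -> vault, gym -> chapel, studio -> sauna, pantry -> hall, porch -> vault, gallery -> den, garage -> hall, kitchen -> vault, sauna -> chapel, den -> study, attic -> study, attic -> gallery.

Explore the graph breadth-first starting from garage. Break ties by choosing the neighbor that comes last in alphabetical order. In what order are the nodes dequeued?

garage, studio, kitchen, hall, gym, den, sauna, pantry, vault, gallery, porch, chapel, study, office, library, foyer, patio, attic, loft, lobby

Visit garage; enqueue studio, kitchen, hall, gym, den → queue [studio, kitchen, hall, gym, den]
Visit studio; enqueue sauna, pantry → queue [kitchen, hall, gym, den, sauna, pantry]
Visit kitchen; enqueue vault, gallery → queue [hall, gym, den, sauna, pantry, vault, gallery]
Visit hall → queue [gym, den, sauna, pantry, vault, gallery]
Visit gym; enqueue porch, chapel → queue [den, sauna, pantry, vault, gallery, porch, chapel]
Visit den; enqueue study → queue [sauna, pantry, vault, gallery, porch, chapel, study]
Visit sauna → queue [pantry, vault, gallery, porch, chapel, study]
Visit pantry; enqueue office, library, foyer → queue [vault, gallery, porch, chapel, study, office, library, foyer]
Visit vault; enqueue patio → queue [gallery, porch, chapel, study, office, library, foyer, patio]
Visit gallery; enqueue attic → queue [porch, chapel, study, office, library, foyer, patio, attic]
Visit porch → queue [chapel, study, office, library, foyer, patio, attic]
Visit chapel; enqueue loft → queue [study, office, library, foyer, patio, attic, loft]
Visit study → queue [office, library, foyer, patio, attic, loft]
Visit office → queue [library, foyer, patio, attic, loft]
Visit library; enqueue lobby → queue [foyer, patio, attic, loft, lobby]
Visit foyer → queue [patio, attic, loft, lobby]
Visit patio → queue [attic, loft, lobby]
Visit attic → queue [loft, lobby]
Visit loft → queue [lobby]
Visit lobby → queue []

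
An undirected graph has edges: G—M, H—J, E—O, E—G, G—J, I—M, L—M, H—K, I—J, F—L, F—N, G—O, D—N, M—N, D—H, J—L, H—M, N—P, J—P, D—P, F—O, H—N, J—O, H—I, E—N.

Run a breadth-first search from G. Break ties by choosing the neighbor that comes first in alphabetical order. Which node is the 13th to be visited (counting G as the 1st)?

K

Visit G; enqueue E, J, M, O → queue [E, J, M, O]
Visit E; enqueue N → queue [J, M, O, N]
Visit J; enqueue H, I, L, P → queue [M, O, N, H, I, L, P]
Visit M → queue [O, N, H, I, L, P]
Visit O; enqueue F → queue [N, H, I, L, P, F]
Visit N; enqueue D → queue [H, I, L, P, F, D]
Visit H; enqueue K → queue [I, L, P, F, D, K]
Visit I → queue [L, P, F, D, K]
Visit L → queue [P, F, D, K]
Visit P → queue [F, D, K]
Visit F → queue [D, K]
Visit D → queue [K]
Visit K → queue []

Visit order: G, E, J, M, O, N, H, I, L, P, F, D, K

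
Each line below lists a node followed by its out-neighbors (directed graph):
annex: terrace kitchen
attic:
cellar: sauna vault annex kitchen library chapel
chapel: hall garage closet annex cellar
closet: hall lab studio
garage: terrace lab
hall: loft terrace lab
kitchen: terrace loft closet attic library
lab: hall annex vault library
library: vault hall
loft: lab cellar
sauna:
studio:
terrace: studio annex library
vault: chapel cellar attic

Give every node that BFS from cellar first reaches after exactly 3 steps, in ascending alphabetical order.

lab, studio

Level 0: cellar
Level 1: annex, chapel, kitchen, library, sauna, vault
Level 2: attic, closet, garage, hall, loft, terrace
Level 3: lab, studio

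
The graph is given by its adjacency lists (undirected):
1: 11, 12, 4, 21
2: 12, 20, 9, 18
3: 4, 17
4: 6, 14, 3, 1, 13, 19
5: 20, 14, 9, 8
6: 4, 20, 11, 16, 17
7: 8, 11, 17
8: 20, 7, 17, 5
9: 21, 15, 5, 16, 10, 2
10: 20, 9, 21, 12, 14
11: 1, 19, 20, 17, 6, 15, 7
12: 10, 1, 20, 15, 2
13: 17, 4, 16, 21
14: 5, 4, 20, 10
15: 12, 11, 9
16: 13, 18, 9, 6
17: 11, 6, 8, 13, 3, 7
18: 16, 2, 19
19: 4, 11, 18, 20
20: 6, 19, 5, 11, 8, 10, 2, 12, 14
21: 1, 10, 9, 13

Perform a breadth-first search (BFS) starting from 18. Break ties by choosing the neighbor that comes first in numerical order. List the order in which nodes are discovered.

Visit 18; enqueue 2, 16, 19 → queue [2, 16, 19]
Visit 2; enqueue 9, 12, 20 → queue [16, 19, 9, 12, 20]
Visit 16; enqueue 6, 13 → queue [19, 9, 12, 20, 6, 13]
Visit 19; enqueue 4, 11 → queue [9, 12, 20, 6, 13, 4, 11]
Visit 9; enqueue 5, 10, 15, 21 → queue [12, 20, 6, 13, 4, 11, 5, 10, 15, 21]
Visit 12; enqueue 1 → queue [20, 6, 13, 4, 11, 5, 10, 15, 21, 1]
Visit 20; enqueue 8, 14 → queue [6, 13, 4, 11, 5, 10, 15, 21, 1, 8, 14]
Visit 6; enqueue 17 → queue [13, 4, 11, 5, 10, 15, 21, 1, 8, 14, 17]
Visit 13 → queue [4, 11, 5, 10, 15, 21, 1, 8, 14, 17]
Visit 4; enqueue 3 → queue [11, 5, 10, 15, 21, 1, 8, 14, 17, 3]
Visit 11; enqueue 7 → queue [5, 10, 15, 21, 1, 8, 14, 17, 3, 7]
Visit 5 → queue [10, 15, 21, 1, 8, 14, 17, 3, 7]
Visit 10 → queue [15, 21, 1, 8, 14, 17, 3, 7]
Visit 15 → queue [21, 1, 8, 14, 17, 3, 7]
Visit 21 → queue [1, 8, 14, 17, 3, 7]
Visit 1 → queue [8, 14, 17, 3, 7]
Visit 8 → queue [14, 17, 3, 7]
Visit 14 → queue [17, 3, 7]
Visit 17 → queue [3, 7]
Visit 3 → queue [7]
Visit 7 → queue []

18, 2, 16, 19, 9, 12, 20, 6, 13, 4, 11, 5, 10, 15, 21, 1, 8, 14, 17, 3, 7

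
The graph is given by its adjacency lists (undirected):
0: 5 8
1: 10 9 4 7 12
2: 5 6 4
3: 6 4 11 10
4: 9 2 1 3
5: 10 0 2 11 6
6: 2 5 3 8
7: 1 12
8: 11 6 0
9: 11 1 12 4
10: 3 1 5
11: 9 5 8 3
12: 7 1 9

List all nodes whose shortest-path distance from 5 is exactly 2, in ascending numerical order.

1, 3, 4, 8, 9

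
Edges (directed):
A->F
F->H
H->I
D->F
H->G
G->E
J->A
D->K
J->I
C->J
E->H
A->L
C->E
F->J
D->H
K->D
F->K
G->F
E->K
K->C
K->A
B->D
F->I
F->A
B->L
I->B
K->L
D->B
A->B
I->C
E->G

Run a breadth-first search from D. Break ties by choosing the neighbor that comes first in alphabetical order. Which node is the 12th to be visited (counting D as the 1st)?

E

Visit D; enqueue B, F, H, K → queue [B, F, H, K]
Visit B; enqueue L → queue [F, H, K, L]
Visit F; enqueue A, I, J → queue [H, K, L, A, I, J]
Visit H; enqueue G → queue [K, L, A, I, J, G]
Visit K; enqueue C → queue [L, A, I, J, G, C]
Visit L → queue [A, I, J, G, C]
Visit A → queue [I, J, G, C]
Visit I → queue [J, G, C]
Visit J → queue [G, C]
Visit G; enqueue E → queue [C, E]
Visit C → queue [E]
Visit E → queue []

Visit order: D, B, F, H, K, L, A, I, J, G, C, E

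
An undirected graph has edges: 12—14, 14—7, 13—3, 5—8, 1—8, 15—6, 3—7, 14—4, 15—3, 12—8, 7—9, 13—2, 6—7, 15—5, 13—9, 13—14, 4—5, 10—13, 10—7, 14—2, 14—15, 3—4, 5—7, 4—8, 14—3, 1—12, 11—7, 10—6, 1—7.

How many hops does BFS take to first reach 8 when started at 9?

Level 0: 9
Level 1: 7, 13
Level 2: 1, 2, 3, 5, 6, 10, 11, 14
Level 3: 4, 8, 12, 15
8 first appears at level 3.

3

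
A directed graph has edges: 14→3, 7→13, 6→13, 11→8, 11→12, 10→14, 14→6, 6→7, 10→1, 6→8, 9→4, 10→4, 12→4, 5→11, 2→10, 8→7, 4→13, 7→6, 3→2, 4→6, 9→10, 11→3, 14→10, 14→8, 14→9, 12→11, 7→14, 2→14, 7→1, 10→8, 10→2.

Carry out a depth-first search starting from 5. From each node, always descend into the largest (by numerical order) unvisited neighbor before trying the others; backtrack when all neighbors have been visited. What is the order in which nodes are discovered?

5 → 11 → 12 → 4 → 13 → 6 → 8 → 7 → 14 → 10 → 2 → 1 → 9 → 3

Visit 5
5 → 11
11 → 12
12 → 4
4 → 13
4 → 6
6 → 8
8 → 7
7 → 14
14 → 10
10 → 2
10 → 1
14 → 9
14 → 3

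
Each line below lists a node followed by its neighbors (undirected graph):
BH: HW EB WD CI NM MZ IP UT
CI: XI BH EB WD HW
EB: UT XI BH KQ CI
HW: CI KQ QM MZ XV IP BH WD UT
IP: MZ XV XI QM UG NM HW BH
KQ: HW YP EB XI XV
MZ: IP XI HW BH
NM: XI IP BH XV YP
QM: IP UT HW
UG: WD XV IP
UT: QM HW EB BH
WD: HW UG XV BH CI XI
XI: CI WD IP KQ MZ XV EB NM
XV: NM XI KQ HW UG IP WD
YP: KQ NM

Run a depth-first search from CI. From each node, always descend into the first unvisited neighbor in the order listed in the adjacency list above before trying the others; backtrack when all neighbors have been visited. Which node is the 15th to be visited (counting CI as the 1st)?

Visit CI
CI → XI
XI → WD
WD → HW
HW → KQ
KQ → YP
YP → NM
NM → IP
IP → MZ
MZ → BH
BH → EB
EB → UT
UT → QM
IP → XV
XV → UG

Visit order: CI, XI, WD, HW, KQ, YP, NM, IP, MZ, BH, EB, UT, QM, XV, UG

UG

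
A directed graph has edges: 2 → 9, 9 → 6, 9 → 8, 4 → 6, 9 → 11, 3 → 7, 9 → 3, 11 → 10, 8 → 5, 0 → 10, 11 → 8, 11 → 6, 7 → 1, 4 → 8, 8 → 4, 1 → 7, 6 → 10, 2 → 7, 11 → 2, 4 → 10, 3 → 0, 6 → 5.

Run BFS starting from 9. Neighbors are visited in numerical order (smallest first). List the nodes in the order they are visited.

9 → 3 → 6 → 8 → 11 → 0 → 7 → 5 → 10 → 4 → 2 → 1

Visit 9; enqueue 3, 6, 8, 11 → queue [3, 6, 8, 11]
Visit 3; enqueue 0, 7 → queue [6, 8, 11, 0, 7]
Visit 6; enqueue 5, 10 → queue [8, 11, 0, 7, 5, 10]
Visit 8; enqueue 4 → queue [11, 0, 7, 5, 10, 4]
Visit 11; enqueue 2 → queue [0, 7, 5, 10, 4, 2]
Visit 0 → queue [7, 5, 10, 4, 2]
Visit 7; enqueue 1 → queue [5, 10, 4, 2, 1]
Visit 5 → queue [10, 4, 2, 1]
Visit 10 → queue [4, 2, 1]
Visit 4 → queue [2, 1]
Visit 2 → queue [1]
Visit 1 → queue []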